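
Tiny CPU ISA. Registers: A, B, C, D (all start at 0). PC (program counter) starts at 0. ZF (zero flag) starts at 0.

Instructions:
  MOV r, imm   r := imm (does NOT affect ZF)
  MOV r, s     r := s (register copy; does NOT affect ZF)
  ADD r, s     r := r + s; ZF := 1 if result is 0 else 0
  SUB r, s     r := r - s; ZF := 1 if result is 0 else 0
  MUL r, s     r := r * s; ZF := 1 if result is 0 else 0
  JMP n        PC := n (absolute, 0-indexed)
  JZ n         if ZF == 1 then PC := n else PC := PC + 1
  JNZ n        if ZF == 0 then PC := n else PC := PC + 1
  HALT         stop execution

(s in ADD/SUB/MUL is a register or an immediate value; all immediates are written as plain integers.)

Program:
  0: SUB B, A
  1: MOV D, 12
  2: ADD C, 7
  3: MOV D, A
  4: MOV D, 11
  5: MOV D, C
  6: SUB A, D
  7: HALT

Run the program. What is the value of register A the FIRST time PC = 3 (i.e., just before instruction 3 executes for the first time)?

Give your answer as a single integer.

Step 1: PC=0 exec 'SUB B, A'. After: A=0 B=0 C=0 D=0 ZF=1 PC=1
Step 2: PC=1 exec 'MOV D, 12'. After: A=0 B=0 C=0 D=12 ZF=1 PC=2
Step 3: PC=2 exec 'ADD C, 7'. After: A=0 B=0 C=7 D=12 ZF=0 PC=3
First time PC=3: A=0

0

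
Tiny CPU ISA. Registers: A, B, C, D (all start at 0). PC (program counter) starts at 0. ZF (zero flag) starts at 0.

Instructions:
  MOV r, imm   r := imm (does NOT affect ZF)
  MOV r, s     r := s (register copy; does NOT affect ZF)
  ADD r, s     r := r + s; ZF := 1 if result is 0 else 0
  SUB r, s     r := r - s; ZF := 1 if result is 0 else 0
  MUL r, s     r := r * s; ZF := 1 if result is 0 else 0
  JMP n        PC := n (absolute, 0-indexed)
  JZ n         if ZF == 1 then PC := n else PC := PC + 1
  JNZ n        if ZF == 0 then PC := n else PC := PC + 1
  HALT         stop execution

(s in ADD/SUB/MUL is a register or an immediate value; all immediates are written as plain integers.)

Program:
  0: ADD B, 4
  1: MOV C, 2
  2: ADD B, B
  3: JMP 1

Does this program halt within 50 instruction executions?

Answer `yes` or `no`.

Answer: no

Derivation:
Step 1: PC=0 exec 'ADD B, 4'. After: A=0 B=4 C=0 D=0 ZF=0 PC=1
Step 2: PC=1 exec 'MOV C, 2'. After: A=0 B=4 C=2 D=0 ZF=0 PC=2
Step 3: PC=2 exec 'ADD B, B'. After: A=0 B=8 C=2 D=0 ZF=0 PC=3
Step 4: PC=3 exec 'JMP 1'. After: A=0 B=8 C=2 D=0 ZF=0 PC=1
Step 5: PC=1 exec 'MOV C, 2'. After: A=0 B=8 C=2 D=0 ZF=0 PC=2
Step 6: PC=2 exec 'ADD B, B'. After: A=0 B=16 C=2 D=0 ZF=0 PC=3
Step 7: PC=3 exec 'JMP 1'. After: A=0 B=16 C=2 D=0 ZF=0 PC=1
Step 8: PC=1 exec 'MOV C, 2'. After: A=0 B=16 C=2 D=0 ZF=0 PC=2
Step 9: PC=2 exec 'ADD B, B'. After: A=0 B=32 C=2 D=0 ZF=0 PC=3
Step 10: PC=3 exec 'JMP 1'. After: A=0 B=32 C=2 D=0 ZF=0 PC=1
Step 11: PC=1 exec 'MOV C, 2'. After: A=0 B=32 C=2 D=0 ZF=0 PC=2
Step 12: PC=2 exec 'ADD B, B'. After: A=0 B=64 C=2 D=0 ZF=0 PC=3
Step 13: PC=3 exec 'JMP 1'. After: A=0 B=64 C=2 D=0 ZF=0 PC=1
Step 14: PC=1 exec 'MOV C, 2'. After: A=0 B=64 C=2 D=0 ZF=0 PC=2
Step 15: PC=2 exec 'ADD B, B'. After: A=0 B=128 C=2 D=0 ZF=0 PC=3
After 50 steps: not halted. PC revisits the same instructions with no path to HALT; will never halt.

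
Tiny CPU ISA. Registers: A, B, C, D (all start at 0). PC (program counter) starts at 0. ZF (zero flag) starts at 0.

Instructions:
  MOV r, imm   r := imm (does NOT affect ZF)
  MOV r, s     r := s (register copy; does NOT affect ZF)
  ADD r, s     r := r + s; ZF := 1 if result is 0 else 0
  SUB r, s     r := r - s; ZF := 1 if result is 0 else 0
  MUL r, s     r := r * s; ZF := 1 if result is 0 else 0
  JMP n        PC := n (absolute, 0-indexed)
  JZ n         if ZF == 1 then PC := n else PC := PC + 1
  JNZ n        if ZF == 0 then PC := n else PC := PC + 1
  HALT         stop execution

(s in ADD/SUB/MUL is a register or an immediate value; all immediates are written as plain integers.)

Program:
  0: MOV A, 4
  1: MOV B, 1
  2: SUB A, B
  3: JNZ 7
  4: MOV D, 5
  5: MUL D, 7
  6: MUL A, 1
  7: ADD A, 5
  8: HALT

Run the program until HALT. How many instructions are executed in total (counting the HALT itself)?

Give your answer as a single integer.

Answer: 6

Derivation:
Step 1: PC=0 exec 'MOV A, 4'. After: A=4 B=0 C=0 D=0 ZF=0 PC=1
Step 2: PC=1 exec 'MOV B, 1'. After: A=4 B=1 C=0 D=0 ZF=0 PC=2
Step 3: PC=2 exec 'SUB A, B'. After: A=3 B=1 C=0 D=0 ZF=0 PC=3
Step 4: PC=3 exec 'JNZ 7'. After: A=3 B=1 C=0 D=0 ZF=0 PC=7
Step 5: PC=7 exec 'ADD A, 5'. After: A=8 B=1 C=0 D=0 ZF=0 PC=8
Step 6: PC=8 exec 'HALT'. After: A=8 B=1 C=0 D=0 ZF=0 PC=8 HALTED
Total instructions executed: 6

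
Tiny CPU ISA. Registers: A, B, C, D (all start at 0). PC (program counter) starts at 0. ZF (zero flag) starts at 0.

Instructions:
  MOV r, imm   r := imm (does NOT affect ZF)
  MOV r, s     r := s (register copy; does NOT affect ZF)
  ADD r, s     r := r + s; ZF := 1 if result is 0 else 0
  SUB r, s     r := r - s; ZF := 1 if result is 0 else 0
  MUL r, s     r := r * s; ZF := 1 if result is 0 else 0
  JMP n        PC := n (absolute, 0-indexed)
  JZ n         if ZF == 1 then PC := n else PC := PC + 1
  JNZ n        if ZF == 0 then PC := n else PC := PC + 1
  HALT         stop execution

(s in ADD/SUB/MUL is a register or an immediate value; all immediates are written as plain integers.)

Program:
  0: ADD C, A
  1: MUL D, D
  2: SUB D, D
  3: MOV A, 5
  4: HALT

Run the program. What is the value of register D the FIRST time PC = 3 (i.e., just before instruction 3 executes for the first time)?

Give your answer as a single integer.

Step 1: PC=0 exec 'ADD C, A'. After: A=0 B=0 C=0 D=0 ZF=1 PC=1
Step 2: PC=1 exec 'MUL D, D'. After: A=0 B=0 C=0 D=0 ZF=1 PC=2
Step 3: PC=2 exec 'SUB D, D'. After: A=0 B=0 C=0 D=0 ZF=1 PC=3
First time PC=3: D=0

0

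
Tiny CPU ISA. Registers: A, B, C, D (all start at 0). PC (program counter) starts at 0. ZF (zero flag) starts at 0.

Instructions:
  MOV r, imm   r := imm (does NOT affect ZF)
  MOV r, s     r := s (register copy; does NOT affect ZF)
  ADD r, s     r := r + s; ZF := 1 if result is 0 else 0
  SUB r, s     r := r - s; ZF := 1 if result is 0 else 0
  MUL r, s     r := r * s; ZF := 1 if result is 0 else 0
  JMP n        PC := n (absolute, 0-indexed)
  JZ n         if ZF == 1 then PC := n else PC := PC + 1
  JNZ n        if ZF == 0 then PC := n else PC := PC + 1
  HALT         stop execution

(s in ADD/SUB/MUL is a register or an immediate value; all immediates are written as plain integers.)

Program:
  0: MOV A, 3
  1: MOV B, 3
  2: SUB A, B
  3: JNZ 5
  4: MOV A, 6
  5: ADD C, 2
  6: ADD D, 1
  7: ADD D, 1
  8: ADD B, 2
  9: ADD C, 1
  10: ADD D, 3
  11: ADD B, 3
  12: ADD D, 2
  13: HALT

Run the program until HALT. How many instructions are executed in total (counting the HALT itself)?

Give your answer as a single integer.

Step 1: PC=0 exec 'MOV A, 3'. After: A=3 B=0 C=0 D=0 ZF=0 PC=1
Step 2: PC=1 exec 'MOV B, 3'. After: A=3 B=3 C=0 D=0 ZF=0 PC=2
Step 3: PC=2 exec 'SUB A, B'. After: A=0 B=3 C=0 D=0 ZF=1 PC=3
Step 4: PC=3 exec 'JNZ 5'. After: A=0 B=3 C=0 D=0 ZF=1 PC=4
Step 5: PC=4 exec 'MOV A, 6'. After: A=6 B=3 C=0 D=0 ZF=1 PC=5
Step 6: PC=5 exec 'ADD C, 2'. After: A=6 B=3 C=2 D=0 ZF=0 PC=6
Step 7: PC=6 exec 'ADD D, 1'. After: A=6 B=3 C=2 D=1 ZF=0 PC=7
Step 8: PC=7 exec 'ADD D, 1'. After: A=6 B=3 C=2 D=2 ZF=0 PC=8
Step 9: PC=8 exec 'ADD B, 2'. After: A=6 B=5 C=2 D=2 ZF=0 PC=9
Step 10: PC=9 exec 'ADD C, 1'. After: A=6 B=5 C=3 D=2 ZF=0 PC=10
Step 11: PC=10 exec 'ADD D, 3'. After: A=6 B=5 C=3 D=5 ZF=0 PC=11
Step 12: PC=11 exec 'ADD B, 3'. After: A=6 B=8 C=3 D=5 ZF=0 PC=12
Step 13: PC=12 exec 'ADD D, 2'. After: A=6 B=8 C=3 D=7 ZF=0 PC=13
Step 14: PC=13 exec 'HALT'. After: A=6 B=8 C=3 D=7 ZF=0 PC=13 HALTED
Total instructions executed: 14

Answer: 14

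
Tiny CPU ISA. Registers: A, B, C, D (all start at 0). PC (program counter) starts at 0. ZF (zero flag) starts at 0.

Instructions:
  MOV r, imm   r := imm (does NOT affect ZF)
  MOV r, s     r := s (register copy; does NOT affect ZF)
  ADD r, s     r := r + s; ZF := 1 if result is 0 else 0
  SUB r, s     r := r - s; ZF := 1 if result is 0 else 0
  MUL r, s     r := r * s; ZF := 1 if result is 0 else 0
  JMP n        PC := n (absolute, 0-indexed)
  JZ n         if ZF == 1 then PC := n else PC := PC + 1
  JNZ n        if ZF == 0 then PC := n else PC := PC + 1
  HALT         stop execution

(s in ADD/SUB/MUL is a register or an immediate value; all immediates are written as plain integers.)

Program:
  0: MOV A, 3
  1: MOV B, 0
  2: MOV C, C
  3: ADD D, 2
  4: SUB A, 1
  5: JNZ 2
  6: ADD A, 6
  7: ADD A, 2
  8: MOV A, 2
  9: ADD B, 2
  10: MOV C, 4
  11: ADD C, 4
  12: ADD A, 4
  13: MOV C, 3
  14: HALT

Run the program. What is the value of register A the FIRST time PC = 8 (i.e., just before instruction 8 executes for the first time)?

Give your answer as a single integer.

Step 1: PC=0 exec 'MOV A, 3'. After: A=3 B=0 C=0 D=0 ZF=0 PC=1
Step 2: PC=1 exec 'MOV B, 0'. After: A=3 B=0 C=0 D=0 ZF=0 PC=2
Step 3: PC=2 exec 'MOV C, C'. After: A=3 B=0 C=0 D=0 ZF=0 PC=3
Step 4: PC=3 exec 'ADD D, 2'. After: A=3 B=0 C=0 D=2 ZF=0 PC=4
Step 5: PC=4 exec 'SUB A, 1'. After: A=2 B=0 C=0 D=2 ZF=0 PC=5
Step 6: PC=5 exec 'JNZ 2'. After: A=2 B=0 C=0 D=2 ZF=0 PC=2
Step 7: PC=2 exec 'MOV C, C'. After: A=2 B=0 C=0 D=2 ZF=0 PC=3
Step 8: PC=3 exec 'ADD D, 2'. After: A=2 B=0 C=0 D=4 ZF=0 PC=4
Step 9: PC=4 exec 'SUB A, 1'. After: A=1 B=0 C=0 D=4 ZF=0 PC=5
Step 10: PC=5 exec 'JNZ 2'. After: A=1 B=0 C=0 D=4 ZF=0 PC=2
Step 11: PC=2 exec 'MOV C, C'. After: A=1 B=0 C=0 D=4 ZF=0 PC=3
Step 12: PC=3 exec 'ADD D, 2'. After: A=1 B=0 C=0 D=6 ZF=0 PC=4
Step 13: PC=4 exec 'SUB A, 1'. After: A=0 B=0 C=0 D=6 ZF=1 PC=5
Step 14: PC=5 exec 'JNZ 2'. After: A=0 B=0 C=0 D=6 ZF=1 PC=6
Step 15: PC=6 exec 'ADD A, 6'. After: A=6 B=0 C=0 D=6 ZF=0 PC=7
Step 16: PC=7 exec 'ADD A, 2'. After: A=8 B=0 C=0 D=6 ZF=0 PC=8
First time PC=8: A=8

8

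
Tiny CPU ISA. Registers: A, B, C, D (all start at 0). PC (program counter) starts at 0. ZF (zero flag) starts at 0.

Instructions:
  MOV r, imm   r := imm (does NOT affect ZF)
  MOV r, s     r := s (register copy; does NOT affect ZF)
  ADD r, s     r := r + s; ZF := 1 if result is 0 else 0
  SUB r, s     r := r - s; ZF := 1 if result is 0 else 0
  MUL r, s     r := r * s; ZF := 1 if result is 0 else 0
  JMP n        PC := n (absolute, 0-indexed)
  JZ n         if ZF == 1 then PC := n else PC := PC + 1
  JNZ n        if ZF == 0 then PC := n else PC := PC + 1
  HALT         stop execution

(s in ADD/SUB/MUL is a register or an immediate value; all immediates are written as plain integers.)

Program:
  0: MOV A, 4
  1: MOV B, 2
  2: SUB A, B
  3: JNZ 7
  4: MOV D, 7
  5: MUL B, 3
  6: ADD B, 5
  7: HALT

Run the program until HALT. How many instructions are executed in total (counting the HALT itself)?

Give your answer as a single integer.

Step 1: PC=0 exec 'MOV A, 4'. After: A=4 B=0 C=0 D=0 ZF=0 PC=1
Step 2: PC=1 exec 'MOV B, 2'. After: A=4 B=2 C=0 D=0 ZF=0 PC=2
Step 3: PC=2 exec 'SUB A, B'. After: A=2 B=2 C=0 D=0 ZF=0 PC=3
Step 4: PC=3 exec 'JNZ 7'. After: A=2 B=2 C=0 D=0 ZF=0 PC=7
Step 5: PC=7 exec 'HALT'. After: A=2 B=2 C=0 D=0 ZF=0 PC=7 HALTED
Total instructions executed: 5

Answer: 5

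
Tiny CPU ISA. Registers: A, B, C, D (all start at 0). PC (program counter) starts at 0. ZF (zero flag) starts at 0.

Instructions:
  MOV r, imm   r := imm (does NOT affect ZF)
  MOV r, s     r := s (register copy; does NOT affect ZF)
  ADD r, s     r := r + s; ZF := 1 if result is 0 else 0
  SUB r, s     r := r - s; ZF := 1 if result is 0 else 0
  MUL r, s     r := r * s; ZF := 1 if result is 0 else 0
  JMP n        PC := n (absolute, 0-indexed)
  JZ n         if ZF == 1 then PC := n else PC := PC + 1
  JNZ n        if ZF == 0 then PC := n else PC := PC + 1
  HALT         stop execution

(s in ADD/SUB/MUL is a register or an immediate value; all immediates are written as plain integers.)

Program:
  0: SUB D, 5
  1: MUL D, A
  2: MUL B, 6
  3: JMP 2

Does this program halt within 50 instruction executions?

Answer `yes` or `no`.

Step 1: PC=0 exec 'SUB D, 5'. After: A=0 B=0 C=0 D=-5 ZF=0 PC=1
Step 2: PC=1 exec 'MUL D, A'. After: A=0 B=0 C=0 D=0 ZF=1 PC=2
Step 3: PC=2 exec 'MUL B, 6'. After: A=0 B=0 C=0 D=0 ZF=1 PC=3
Step 4: PC=3 exec 'JMP 2'. After: A=0 B=0 C=0 D=0 ZF=1 PC=2
State after step 4 equals state after step 2: the program is in a cycle of length 2 and will never halt.

Answer: no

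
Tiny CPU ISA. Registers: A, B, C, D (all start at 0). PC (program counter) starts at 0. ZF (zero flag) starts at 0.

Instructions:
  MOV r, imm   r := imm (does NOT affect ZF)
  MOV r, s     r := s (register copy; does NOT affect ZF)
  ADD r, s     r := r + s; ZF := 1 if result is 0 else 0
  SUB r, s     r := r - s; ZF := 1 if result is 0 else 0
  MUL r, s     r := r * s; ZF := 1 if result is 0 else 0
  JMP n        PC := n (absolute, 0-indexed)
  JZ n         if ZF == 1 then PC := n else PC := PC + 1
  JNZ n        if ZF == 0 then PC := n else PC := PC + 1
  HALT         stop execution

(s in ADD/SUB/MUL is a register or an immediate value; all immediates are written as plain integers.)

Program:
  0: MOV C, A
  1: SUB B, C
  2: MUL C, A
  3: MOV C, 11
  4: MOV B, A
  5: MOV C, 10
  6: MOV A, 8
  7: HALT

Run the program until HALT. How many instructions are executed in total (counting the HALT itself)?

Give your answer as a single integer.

Step 1: PC=0 exec 'MOV C, A'. After: A=0 B=0 C=0 D=0 ZF=0 PC=1
Step 2: PC=1 exec 'SUB B, C'. After: A=0 B=0 C=0 D=0 ZF=1 PC=2
Step 3: PC=2 exec 'MUL C, A'. After: A=0 B=0 C=0 D=0 ZF=1 PC=3
Step 4: PC=3 exec 'MOV C, 11'. After: A=0 B=0 C=11 D=0 ZF=1 PC=4
Step 5: PC=4 exec 'MOV B, A'. After: A=0 B=0 C=11 D=0 ZF=1 PC=5
Step 6: PC=5 exec 'MOV C, 10'. After: A=0 B=0 C=10 D=0 ZF=1 PC=6
Step 7: PC=6 exec 'MOV A, 8'. After: A=8 B=0 C=10 D=0 ZF=1 PC=7
Step 8: PC=7 exec 'HALT'. After: A=8 B=0 C=10 D=0 ZF=1 PC=7 HALTED
Total instructions executed: 8

Answer: 8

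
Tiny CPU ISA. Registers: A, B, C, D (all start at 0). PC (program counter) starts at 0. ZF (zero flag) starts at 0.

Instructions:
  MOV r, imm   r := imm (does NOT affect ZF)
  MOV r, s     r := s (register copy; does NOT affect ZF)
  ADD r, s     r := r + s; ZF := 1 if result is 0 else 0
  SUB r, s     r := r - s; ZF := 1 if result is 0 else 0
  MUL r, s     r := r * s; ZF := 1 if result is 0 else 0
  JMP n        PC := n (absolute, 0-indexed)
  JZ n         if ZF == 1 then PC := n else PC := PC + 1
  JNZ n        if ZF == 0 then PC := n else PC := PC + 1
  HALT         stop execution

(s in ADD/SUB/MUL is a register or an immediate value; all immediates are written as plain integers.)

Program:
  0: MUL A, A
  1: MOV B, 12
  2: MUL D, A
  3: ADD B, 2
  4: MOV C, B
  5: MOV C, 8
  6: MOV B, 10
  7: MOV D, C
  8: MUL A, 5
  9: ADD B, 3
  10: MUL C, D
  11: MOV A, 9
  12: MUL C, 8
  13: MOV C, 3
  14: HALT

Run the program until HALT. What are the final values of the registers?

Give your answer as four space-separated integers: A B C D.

Step 1: PC=0 exec 'MUL A, A'. After: A=0 B=0 C=0 D=0 ZF=1 PC=1
Step 2: PC=1 exec 'MOV B, 12'. After: A=0 B=12 C=0 D=0 ZF=1 PC=2
Step 3: PC=2 exec 'MUL D, A'. After: A=0 B=12 C=0 D=0 ZF=1 PC=3
Step 4: PC=3 exec 'ADD B, 2'. After: A=0 B=14 C=0 D=0 ZF=0 PC=4
Step 5: PC=4 exec 'MOV C, B'. After: A=0 B=14 C=14 D=0 ZF=0 PC=5
Step 6: PC=5 exec 'MOV C, 8'. After: A=0 B=14 C=8 D=0 ZF=0 PC=6
Step 7: PC=6 exec 'MOV B, 10'. After: A=0 B=10 C=8 D=0 ZF=0 PC=7
Step 8: PC=7 exec 'MOV D, C'. After: A=0 B=10 C=8 D=8 ZF=0 PC=8
Step 9: PC=8 exec 'MUL A, 5'. After: A=0 B=10 C=8 D=8 ZF=1 PC=9
Step 10: PC=9 exec 'ADD B, 3'. After: A=0 B=13 C=8 D=8 ZF=0 PC=10
Step 11: PC=10 exec 'MUL C, D'. After: A=0 B=13 C=64 D=8 ZF=0 PC=11
Step 12: PC=11 exec 'MOV A, 9'. After: A=9 B=13 C=64 D=8 ZF=0 PC=12
Step 13: PC=12 exec 'MUL C, 8'. After: A=9 B=13 C=512 D=8 ZF=0 PC=13
Step 14: PC=13 exec 'MOV C, 3'. After: A=9 B=13 C=3 D=8 ZF=0 PC=14
Step 15: PC=14 exec 'HALT'. After: A=9 B=13 C=3 D=8 ZF=0 PC=14 HALTED

Answer: 9 13 3 8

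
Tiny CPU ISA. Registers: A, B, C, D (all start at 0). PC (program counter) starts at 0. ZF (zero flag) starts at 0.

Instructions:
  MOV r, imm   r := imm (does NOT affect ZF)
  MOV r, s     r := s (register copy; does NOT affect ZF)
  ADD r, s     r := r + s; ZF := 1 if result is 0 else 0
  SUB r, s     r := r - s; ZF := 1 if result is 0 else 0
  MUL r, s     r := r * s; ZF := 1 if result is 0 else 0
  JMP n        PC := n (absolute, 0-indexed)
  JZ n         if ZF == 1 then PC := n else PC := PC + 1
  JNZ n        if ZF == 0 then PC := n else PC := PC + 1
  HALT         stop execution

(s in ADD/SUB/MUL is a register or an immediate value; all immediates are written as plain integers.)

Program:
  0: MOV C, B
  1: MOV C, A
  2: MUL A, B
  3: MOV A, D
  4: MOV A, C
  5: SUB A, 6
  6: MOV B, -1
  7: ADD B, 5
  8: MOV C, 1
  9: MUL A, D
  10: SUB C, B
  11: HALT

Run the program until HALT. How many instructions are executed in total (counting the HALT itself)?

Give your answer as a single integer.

Answer: 12

Derivation:
Step 1: PC=0 exec 'MOV C, B'. After: A=0 B=0 C=0 D=0 ZF=0 PC=1
Step 2: PC=1 exec 'MOV C, A'. After: A=0 B=0 C=0 D=0 ZF=0 PC=2
Step 3: PC=2 exec 'MUL A, B'. After: A=0 B=0 C=0 D=0 ZF=1 PC=3
Step 4: PC=3 exec 'MOV A, D'. After: A=0 B=0 C=0 D=0 ZF=1 PC=4
Step 5: PC=4 exec 'MOV A, C'. After: A=0 B=0 C=0 D=0 ZF=1 PC=5
Step 6: PC=5 exec 'SUB A, 6'. After: A=-6 B=0 C=0 D=0 ZF=0 PC=6
Step 7: PC=6 exec 'MOV B, -1'. After: A=-6 B=-1 C=0 D=0 ZF=0 PC=7
Step 8: PC=7 exec 'ADD B, 5'. After: A=-6 B=4 C=0 D=0 ZF=0 PC=8
Step 9: PC=8 exec 'MOV C, 1'. After: A=-6 B=4 C=1 D=0 ZF=0 PC=9
Step 10: PC=9 exec 'MUL A, D'. After: A=0 B=4 C=1 D=0 ZF=1 PC=10
Step 11: PC=10 exec 'SUB C, B'. After: A=0 B=4 C=-3 D=0 ZF=0 PC=11
Step 12: PC=11 exec 'HALT'. After: A=0 B=4 C=-3 D=0 ZF=0 PC=11 HALTED
Total instructions executed: 12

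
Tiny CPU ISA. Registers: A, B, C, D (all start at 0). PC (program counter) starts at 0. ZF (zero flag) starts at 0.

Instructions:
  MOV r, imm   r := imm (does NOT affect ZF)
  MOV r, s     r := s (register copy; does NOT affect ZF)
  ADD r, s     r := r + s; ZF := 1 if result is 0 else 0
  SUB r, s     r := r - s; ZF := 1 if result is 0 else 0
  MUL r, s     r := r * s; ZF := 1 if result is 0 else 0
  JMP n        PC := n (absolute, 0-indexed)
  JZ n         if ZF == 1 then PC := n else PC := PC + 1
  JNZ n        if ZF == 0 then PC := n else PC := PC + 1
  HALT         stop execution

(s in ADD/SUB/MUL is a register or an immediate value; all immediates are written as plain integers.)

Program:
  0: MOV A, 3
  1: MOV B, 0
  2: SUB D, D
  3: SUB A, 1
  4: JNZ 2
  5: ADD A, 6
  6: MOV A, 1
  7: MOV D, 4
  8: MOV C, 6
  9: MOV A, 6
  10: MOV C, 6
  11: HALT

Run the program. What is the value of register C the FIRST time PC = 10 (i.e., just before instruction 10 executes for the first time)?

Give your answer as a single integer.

Step 1: PC=0 exec 'MOV A, 3'. After: A=3 B=0 C=0 D=0 ZF=0 PC=1
Step 2: PC=1 exec 'MOV B, 0'. After: A=3 B=0 C=0 D=0 ZF=0 PC=2
Step 3: PC=2 exec 'SUB D, D'. After: A=3 B=0 C=0 D=0 ZF=1 PC=3
Step 4: PC=3 exec 'SUB A, 1'. After: A=2 B=0 C=0 D=0 ZF=0 PC=4
Step 5: PC=4 exec 'JNZ 2'. After: A=2 B=0 C=0 D=0 ZF=0 PC=2
Step 6: PC=2 exec 'SUB D, D'. After: A=2 B=0 C=0 D=0 ZF=1 PC=3
Step 7: PC=3 exec 'SUB A, 1'. After: A=1 B=0 C=0 D=0 ZF=0 PC=4
Step 8: PC=4 exec 'JNZ 2'. After: A=1 B=0 C=0 D=0 ZF=0 PC=2
Step 9: PC=2 exec 'SUB D, D'. After: A=1 B=0 C=0 D=0 ZF=1 PC=3
Step 10: PC=3 exec 'SUB A, 1'. After: A=0 B=0 C=0 D=0 ZF=1 PC=4
Step 11: PC=4 exec 'JNZ 2'. After: A=0 B=0 C=0 D=0 ZF=1 PC=5
Step 12: PC=5 exec 'ADD A, 6'. After: A=6 B=0 C=0 D=0 ZF=0 PC=6
Step 13: PC=6 exec 'MOV A, 1'. After: A=1 B=0 C=0 D=0 ZF=0 PC=7
Step 14: PC=7 exec 'MOV D, 4'. After: A=1 B=0 C=0 D=4 ZF=0 PC=8
Step 15: PC=8 exec 'MOV C, 6'. After: A=1 B=0 C=6 D=4 ZF=0 PC=9
Step 16: PC=9 exec 'MOV A, 6'. After: A=6 B=0 C=6 D=4 ZF=0 PC=10
First time PC=10: C=6

6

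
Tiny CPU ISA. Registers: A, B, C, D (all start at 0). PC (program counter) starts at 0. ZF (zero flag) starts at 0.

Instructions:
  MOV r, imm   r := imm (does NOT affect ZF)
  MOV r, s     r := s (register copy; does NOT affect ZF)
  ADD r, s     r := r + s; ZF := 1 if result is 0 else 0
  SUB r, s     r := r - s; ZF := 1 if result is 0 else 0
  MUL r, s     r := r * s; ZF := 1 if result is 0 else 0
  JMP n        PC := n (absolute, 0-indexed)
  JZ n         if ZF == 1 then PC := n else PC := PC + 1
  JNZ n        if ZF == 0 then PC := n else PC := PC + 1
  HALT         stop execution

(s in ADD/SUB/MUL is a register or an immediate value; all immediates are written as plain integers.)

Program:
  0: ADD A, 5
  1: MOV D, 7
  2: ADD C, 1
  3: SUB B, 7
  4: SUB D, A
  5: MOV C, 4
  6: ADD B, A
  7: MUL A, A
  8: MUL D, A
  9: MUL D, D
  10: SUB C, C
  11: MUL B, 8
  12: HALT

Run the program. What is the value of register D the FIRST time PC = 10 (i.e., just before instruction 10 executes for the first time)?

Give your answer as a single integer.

Step 1: PC=0 exec 'ADD A, 5'. After: A=5 B=0 C=0 D=0 ZF=0 PC=1
Step 2: PC=1 exec 'MOV D, 7'. After: A=5 B=0 C=0 D=7 ZF=0 PC=2
Step 3: PC=2 exec 'ADD C, 1'. After: A=5 B=0 C=1 D=7 ZF=0 PC=3
Step 4: PC=3 exec 'SUB B, 7'. After: A=5 B=-7 C=1 D=7 ZF=0 PC=4
Step 5: PC=4 exec 'SUB D, A'. After: A=5 B=-7 C=1 D=2 ZF=0 PC=5
Step 6: PC=5 exec 'MOV C, 4'. After: A=5 B=-7 C=4 D=2 ZF=0 PC=6
Step 7: PC=6 exec 'ADD B, A'. After: A=5 B=-2 C=4 D=2 ZF=0 PC=7
Step 8: PC=7 exec 'MUL A, A'. After: A=25 B=-2 C=4 D=2 ZF=0 PC=8
Step 9: PC=8 exec 'MUL D, A'. After: A=25 B=-2 C=4 D=50 ZF=0 PC=9
Step 10: PC=9 exec 'MUL D, D'. After: A=25 B=-2 C=4 D=2500 ZF=0 PC=10
First time PC=10: D=2500

2500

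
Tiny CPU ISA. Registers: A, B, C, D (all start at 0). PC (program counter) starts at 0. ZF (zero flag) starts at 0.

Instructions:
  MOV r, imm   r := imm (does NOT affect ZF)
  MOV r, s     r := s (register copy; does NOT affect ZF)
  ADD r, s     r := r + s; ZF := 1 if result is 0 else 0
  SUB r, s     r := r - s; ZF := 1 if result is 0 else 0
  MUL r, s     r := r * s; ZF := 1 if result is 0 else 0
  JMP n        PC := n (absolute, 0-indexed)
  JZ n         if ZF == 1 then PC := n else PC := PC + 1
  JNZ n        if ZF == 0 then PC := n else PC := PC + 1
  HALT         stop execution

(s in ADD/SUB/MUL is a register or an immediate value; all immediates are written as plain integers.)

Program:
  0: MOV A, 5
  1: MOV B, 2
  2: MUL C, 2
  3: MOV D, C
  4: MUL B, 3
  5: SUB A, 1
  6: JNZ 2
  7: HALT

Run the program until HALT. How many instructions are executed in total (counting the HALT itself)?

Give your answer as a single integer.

Step 1: PC=0 exec 'MOV A, 5'. After: A=5 B=0 C=0 D=0 ZF=0 PC=1
Step 2: PC=1 exec 'MOV B, 2'. After: A=5 B=2 C=0 D=0 ZF=0 PC=2
Step 3: PC=2 exec 'MUL C, 2'. After: A=5 B=2 C=0 D=0 ZF=1 PC=3
Step 4: PC=3 exec 'MOV D, C'. After: A=5 B=2 C=0 D=0 ZF=1 PC=4
Step 5: PC=4 exec 'MUL B, 3'. After: A=5 B=6 C=0 D=0 ZF=0 PC=5
Step 6: PC=5 exec 'SUB A, 1'. After: A=4 B=6 C=0 D=0 ZF=0 PC=6
Step 7: PC=6 exec 'JNZ 2'. After: A=4 B=6 C=0 D=0 ZF=0 PC=2
Step 8: PC=2 exec 'MUL C, 2'. After: A=4 B=6 C=0 D=0 ZF=1 PC=3
Step 9: PC=3 exec 'MOV D, C'. After: A=4 B=6 C=0 D=0 ZF=1 PC=4
Step 10: PC=4 exec 'MUL B, 3'. After: A=4 B=18 C=0 D=0 ZF=0 PC=5
Step 11: PC=5 exec 'SUB A, 1'. After: A=3 B=18 C=0 D=0 ZF=0 PC=6
Step 12: PC=6 exec 'JNZ 2'. After: A=3 B=18 C=0 D=0 ZF=0 PC=2
Step 13: PC=2 exec 'MUL C, 2'. After: A=3 B=18 C=0 D=0 ZF=1 PC=3
Step 14: PC=3 exec 'MOV D, C'. After: A=3 B=18 C=0 D=0 ZF=1 PC=4
Step 15: PC=4 exec 'MUL B, 3'. After: A=3 B=54 C=0 D=0 ZF=0 PC=5
Step 16: PC=5 exec 'SUB A, 1'. After: A=2 B=54 C=0 D=0 ZF=0 PC=6
Step 17: PC=6 exec 'JNZ 2'. After: A=2 B=54 C=0 D=0 ZF=0 PC=2
Step 18: PC=2 exec 'MUL C, 2'. After: A=2 B=54 C=0 D=0 ZF=1 PC=3
Step 19: PC=3 exec 'MOV D, C'. After: A=2 B=54 C=0 D=0 ZF=1 PC=4
Step 20: PC=4 exec 'MUL B, 3'. After: A=2 B=162 C=0 D=0 ZF=0 PC=5
Step 21: PC=5 exec 'SUB A, 1'. After: A=1 B=162 C=0 D=0 ZF=0 PC=6
Step 22: PC=6 exec 'JNZ 2'. After: A=1 B=162 C=0 D=0 ZF=0 PC=2
Step 23: PC=2 exec 'MUL C, 2'. After: A=1 B=162 C=0 D=0 ZF=1 PC=3
Step 24: PC=3 exec 'MOV D, C'. After: A=1 B=162 C=0 D=0 ZF=1 PC=4
Step 25: PC=4 exec 'MUL B, 3'. After: A=1 B=486 C=0 D=0 ZF=0 PC=5
Step 26: PC=5 exec 'SUB A, 1'. After: A=0 B=486 C=0 D=0 ZF=1 PC=6
Step 27: PC=6 exec 'JNZ 2'. After: A=0 B=486 C=0 D=0 ZF=1 PC=7
Step 28: PC=7 exec 'HALT'. After: A=0 B=486 C=0 D=0 ZF=1 PC=7 HALTED
Total instructions executed: 28

Answer: 28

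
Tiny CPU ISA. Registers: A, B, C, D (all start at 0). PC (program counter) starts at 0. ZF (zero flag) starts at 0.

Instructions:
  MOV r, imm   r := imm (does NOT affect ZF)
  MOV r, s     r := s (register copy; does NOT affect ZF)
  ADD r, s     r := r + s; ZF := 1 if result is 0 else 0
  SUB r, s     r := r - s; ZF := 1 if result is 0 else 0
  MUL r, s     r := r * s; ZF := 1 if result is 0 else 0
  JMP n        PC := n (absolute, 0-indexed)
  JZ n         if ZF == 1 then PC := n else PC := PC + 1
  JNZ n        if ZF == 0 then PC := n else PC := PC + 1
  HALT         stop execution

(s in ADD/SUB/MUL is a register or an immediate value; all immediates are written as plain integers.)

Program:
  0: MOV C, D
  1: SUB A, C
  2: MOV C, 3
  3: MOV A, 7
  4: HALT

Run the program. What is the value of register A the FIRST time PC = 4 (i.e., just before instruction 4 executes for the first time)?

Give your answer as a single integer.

Step 1: PC=0 exec 'MOV C, D'. After: A=0 B=0 C=0 D=0 ZF=0 PC=1
Step 2: PC=1 exec 'SUB A, C'. After: A=0 B=0 C=0 D=0 ZF=1 PC=2
Step 3: PC=2 exec 'MOV C, 3'. After: A=0 B=0 C=3 D=0 ZF=1 PC=3
Step 4: PC=3 exec 'MOV A, 7'. After: A=7 B=0 C=3 D=0 ZF=1 PC=4
First time PC=4: A=7

7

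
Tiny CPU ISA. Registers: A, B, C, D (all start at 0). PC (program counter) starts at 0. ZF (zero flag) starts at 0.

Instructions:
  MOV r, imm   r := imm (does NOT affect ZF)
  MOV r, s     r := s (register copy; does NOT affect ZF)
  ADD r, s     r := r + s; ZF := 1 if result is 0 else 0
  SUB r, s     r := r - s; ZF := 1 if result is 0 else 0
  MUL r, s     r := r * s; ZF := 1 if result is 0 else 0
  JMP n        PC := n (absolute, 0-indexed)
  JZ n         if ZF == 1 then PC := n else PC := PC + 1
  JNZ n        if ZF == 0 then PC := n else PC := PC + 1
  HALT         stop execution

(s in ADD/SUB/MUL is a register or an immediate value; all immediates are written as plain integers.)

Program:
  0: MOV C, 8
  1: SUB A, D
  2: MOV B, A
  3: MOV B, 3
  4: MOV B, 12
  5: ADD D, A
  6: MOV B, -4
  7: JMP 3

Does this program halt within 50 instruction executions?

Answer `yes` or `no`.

Answer: no

Derivation:
Step 1: PC=0 exec 'MOV C, 8'. After: A=0 B=0 C=8 D=0 ZF=0 PC=1
Step 2: PC=1 exec 'SUB A, D'. After: A=0 B=0 C=8 D=0 ZF=1 PC=2
Step 3: PC=2 exec 'MOV B, A'. After: A=0 B=0 C=8 D=0 ZF=1 PC=3
Step 4: PC=3 exec 'MOV B, 3'. After: A=0 B=3 C=8 D=0 ZF=1 PC=4
Step 5: PC=4 exec 'MOV B, 12'. After: A=0 B=12 C=8 D=0 ZF=1 PC=5
Step 6: PC=5 exec 'ADD D, A'. After: A=0 B=12 C=8 D=0 ZF=1 PC=6
Step 7: PC=6 exec 'MOV B, -4'. After: A=0 B=-4 C=8 D=0 ZF=1 PC=7
Step 8: PC=7 exec 'JMP 3'. After: A=0 B=-4 C=8 D=0 ZF=1 PC=3
Step 9: PC=3 exec 'MOV B, 3'. After: A=0 B=3 C=8 D=0 ZF=1 PC=4
State after step 9 equals state after step 4: the program is in a cycle of length 5 and will never halt.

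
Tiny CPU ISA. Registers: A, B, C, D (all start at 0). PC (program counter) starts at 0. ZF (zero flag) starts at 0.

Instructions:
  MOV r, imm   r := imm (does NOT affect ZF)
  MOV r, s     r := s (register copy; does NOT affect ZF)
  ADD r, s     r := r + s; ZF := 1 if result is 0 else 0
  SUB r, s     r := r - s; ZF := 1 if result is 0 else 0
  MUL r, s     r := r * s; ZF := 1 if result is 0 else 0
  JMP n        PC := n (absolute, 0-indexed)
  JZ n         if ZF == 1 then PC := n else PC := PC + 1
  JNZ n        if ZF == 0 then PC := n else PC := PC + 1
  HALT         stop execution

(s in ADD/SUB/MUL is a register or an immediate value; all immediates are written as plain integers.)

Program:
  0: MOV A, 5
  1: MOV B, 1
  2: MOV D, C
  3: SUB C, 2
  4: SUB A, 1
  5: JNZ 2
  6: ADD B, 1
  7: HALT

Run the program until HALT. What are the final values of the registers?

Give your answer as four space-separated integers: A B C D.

Answer: 0 2 -10 -8

Derivation:
Step 1: PC=0 exec 'MOV A, 5'. After: A=5 B=0 C=0 D=0 ZF=0 PC=1
Step 2: PC=1 exec 'MOV B, 1'. After: A=5 B=1 C=0 D=0 ZF=0 PC=2
Step 3: PC=2 exec 'MOV D, C'. After: A=5 B=1 C=0 D=0 ZF=0 PC=3
Step 4: PC=3 exec 'SUB C, 2'. After: A=5 B=1 C=-2 D=0 ZF=0 PC=4
Step 5: PC=4 exec 'SUB A, 1'. After: A=4 B=1 C=-2 D=0 ZF=0 PC=5
Step 6: PC=5 exec 'JNZ 2'. After: A=4 B=1 C=-2 D=0 ZF=0 PC=2
Step 7: PC=2 exec 'MOV D, C'. After: A=4 B=1 C=-2 D=-2 ZF=0 PC=3
Step 8: PC=3 exec 'SUB C, 2'. After: A=4 B=1 C=-4 D=-2 ZF=0 PC=4
Step 9: PC=4 exec 'SUB A, 1'. After: A=3 B=1 C=-4 D=-2 ZF=0 PC=5
Step 10: PC=5 exec 'JNZ 2'. After: A=3 B=1 C=-4 D=-2 ZF=0 PC=2
Step 11: PC=2 exec 'MOV D, C'. After: A=3 B=1 C=-4 D=-4 ZF=0 PC=3
Step 12: PC=3 exec 'SUB C, 2'. After: A=3 B=1 C=-6 D=-4 ZF=0 PC=4
Step 13: PC=4 exec 'SUB A, 1'. After: A=2 B=1 C=-6 D=-4 ZF=0 PC=5
Step 14: PC=5 exec 'JNZ 2'. After: A=2 B=1 C=-6 D=-4 ZF=0 PC=2
Step 15: PC=2 exec 'MOV D, C'. After: A=2 B=1 C=-6 D=-6 ZF=0 PC=3
Step 16: PC=3 exec 'SUB C, 2'. After: A=2 B=1 C=-8 D=-6 ZF=0 PC=4
Step 17: PC=4 exec 'SUB A, 1'. After: A=1 B=1 C=-8 D=-6 ZF=0 PC=5
Step 18: PC=5 exec 'JNZ 2'. After: A=1 B=1 C=-8 D=-6 ZF=0 PC=2
Step 19: PC=2 exec 'MOV D, C'. After: A=1 B=1 C=-8 D=-8 ZF=0 PC=3
Step 20: PC=3 exec 'SUB C, 2'. After: A=1 B=1 C=-10 D=-8 ZF=0 PC=4
Step 21: PC=4 exec 'SUB A, 1'. After: A=0 B=1 C=-10 D=-8 ZF=1 PC=5
Step 22: PC=5 exec 'JNZ 2'. After: A=0 B=1 C=-10 D=-8 ZF=1 PC=6
Step 23: PC=6 exec 'ADD B, 1'. After: A=0 B=2 C=-10 D=-8 ZF=0 PC=7
Step 24: PC=7 exec 'HALT'. After: A=0 B=2 C=-10 D=-8 ZF=0 PC=7 HALTED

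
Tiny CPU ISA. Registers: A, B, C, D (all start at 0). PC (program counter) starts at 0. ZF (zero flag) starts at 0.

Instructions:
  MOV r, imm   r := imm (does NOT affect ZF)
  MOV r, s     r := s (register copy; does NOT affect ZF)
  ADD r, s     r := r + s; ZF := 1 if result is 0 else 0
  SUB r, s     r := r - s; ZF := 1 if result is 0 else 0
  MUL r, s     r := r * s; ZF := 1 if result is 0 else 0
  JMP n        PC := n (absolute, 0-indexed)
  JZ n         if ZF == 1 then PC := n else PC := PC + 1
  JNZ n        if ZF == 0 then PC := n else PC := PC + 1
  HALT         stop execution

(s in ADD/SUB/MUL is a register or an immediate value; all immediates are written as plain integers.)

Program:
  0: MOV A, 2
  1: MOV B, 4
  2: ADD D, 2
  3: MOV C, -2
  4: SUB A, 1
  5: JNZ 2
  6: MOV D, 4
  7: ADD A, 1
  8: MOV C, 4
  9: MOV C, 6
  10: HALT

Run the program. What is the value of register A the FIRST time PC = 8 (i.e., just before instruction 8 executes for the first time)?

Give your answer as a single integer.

Step 1: PC=0 exec 'MOV A, 2'. After: A=2 B=0 C=0 D=0 ZF=0 PC=1
Step 2: PC=1 exec 'MOV B, 4'. After: A=2 B=4 C=0 D=0 ZF=0 PC=2
Step 3: PC=2 exec 'ADD D, 2'. After: A=2 B=4 C=0 D=2 ZF=0 PC=3
Step 4: PC=3 exec 'MOV C, -2'. After: A=2 B=4 C=-2 D=2 ZF=0 PC=4
Step 5: PC=4 exec 'SUB A, 1'. After: A=1 B=4 C=-2 D=2 ZF=0 PC=5
Step 6: PC=5 exec 'JNZ 2'. After: A=1 B=4 C=-2 D=2 ZF=0 PC=2
Step 7: PC=2 exec 'ADD D, 2'. After: A=1 B=4 C=-2 D=4 ZF=0 PC=3
Step 8: PC=3 exec 'MOV C, -2'. After: A=1 B=4 C=-2 D=4 ZF=0 PC=4
Step 9: PC=4 exec 'SUB A, 1'. After: A=0 B=4 C=-2 D=4 ZF=1 PC=5
Step 10: PC=5 exec 'JNZ 2'. After: A=0 B=4 C=-2 D=4 ZF=1 PC=6
Step 11: PC=6 exec 'MOV D, 4'. After: A=0 B=4 C=-2 D=4 ZF=1 PC=7
Step 12: PC=7 exec 'ADD A, 1'. After: A=1 B=4 C=-2 D=4 ZF=0 PC=8
First time PC=8: A=1

1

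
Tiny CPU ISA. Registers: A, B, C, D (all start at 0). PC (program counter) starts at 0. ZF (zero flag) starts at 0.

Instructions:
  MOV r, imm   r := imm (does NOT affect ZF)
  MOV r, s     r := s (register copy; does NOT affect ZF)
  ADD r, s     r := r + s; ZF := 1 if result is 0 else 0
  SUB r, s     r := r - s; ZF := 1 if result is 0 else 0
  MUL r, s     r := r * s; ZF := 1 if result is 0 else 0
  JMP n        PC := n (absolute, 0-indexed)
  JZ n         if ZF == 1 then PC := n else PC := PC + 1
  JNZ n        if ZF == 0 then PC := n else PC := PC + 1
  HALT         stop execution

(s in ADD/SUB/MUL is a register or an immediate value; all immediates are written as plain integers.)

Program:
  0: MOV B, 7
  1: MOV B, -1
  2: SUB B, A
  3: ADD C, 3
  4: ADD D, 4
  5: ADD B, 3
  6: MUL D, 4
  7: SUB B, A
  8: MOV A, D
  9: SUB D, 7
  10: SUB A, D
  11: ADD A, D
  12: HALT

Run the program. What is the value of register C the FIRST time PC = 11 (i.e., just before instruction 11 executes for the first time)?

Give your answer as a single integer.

Step 1: PC=0 exec 'MOV B, 7'. After: A=0 B=7 C=0 D=0 ZF=0 PC=1
Step 2: PC=1 exec 'MOV B, -1'. After: A=0 B=-1 C=0 D=0 ZF=0 PC=2
Step 3: PC=2 exec 'SUB B, A'. After: A=0 B=-1 C=0 D=0 ZF=0 PC=3
Step 4: PC=3 exec 'ADD C, 3'. After: A=0 B=-1 C=3 D=0 ZF=0 PC=4
Step 5: PC=4 exec 'ADD D, 4'. After: A=0 B=-1 C=3 D=4 ZF=0 PC=5
Step 6: PC=5 exec 'ADD B, 3'. After: A=0 B=2 C=3 D=4 ZF=0 PC=6
Step 7: PC=6 exec 'MUL D, 4'. After: A=0 B=2 C=3 D=16 ZF=0 PC=7
Step 8: PC=7 exec 'SUB B, A'. After: A=0 B=2 C=3 D=16 ZF=0 PC=8
Step 9: PC=8 exec 'MOV A, D'. After: A=16 B=2 C=3 D=16 ZF=0 PC=9
Step 10: PC=9 exec 'SUB D, 7'. After: A=16 B=2 C=3 D=9 ZF=0 PC=10
Step 11: PC=10 exec 'SUB A, D'. After: A=7 B=2 C=3 D=9 ZF=0 PC=11
First time PC=11: C=3

3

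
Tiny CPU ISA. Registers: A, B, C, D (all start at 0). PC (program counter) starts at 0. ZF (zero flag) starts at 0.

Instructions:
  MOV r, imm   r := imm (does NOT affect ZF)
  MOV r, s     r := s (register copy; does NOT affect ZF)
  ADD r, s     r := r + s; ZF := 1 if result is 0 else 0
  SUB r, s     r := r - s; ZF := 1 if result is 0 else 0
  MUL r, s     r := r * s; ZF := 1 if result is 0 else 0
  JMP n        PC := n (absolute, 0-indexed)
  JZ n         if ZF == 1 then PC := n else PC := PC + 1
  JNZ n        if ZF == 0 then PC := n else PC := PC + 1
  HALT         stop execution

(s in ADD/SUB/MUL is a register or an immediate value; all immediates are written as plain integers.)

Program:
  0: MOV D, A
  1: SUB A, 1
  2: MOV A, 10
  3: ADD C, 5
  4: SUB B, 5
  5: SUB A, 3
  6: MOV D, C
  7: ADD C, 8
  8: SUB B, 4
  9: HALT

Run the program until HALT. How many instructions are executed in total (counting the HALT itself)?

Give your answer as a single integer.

Step 1: PC=0 exec 'MOV D, A'. After: A=0 B=0 C=0 D=0 ZF=0 PC=1
Step 2: PC=1 exec 'SUB A, 1'. After: A=-1 B=0 C=0 D=0 ZF=0 PC=2
Step 3: PC=2 exec 'MOV A, 10'. After: A=10 B=0 C=0 D=0 ZF=0 PC=3
Step 4: PC=3 exec 'ADD C, 5'. After: A=10 B=0 C=5 D=0 ZF=0 PC=4
Step 5: PC=4 exec 'SUB B, 5'. After: A=10 B=-5 C=5 D=0 ZF=0 PC=5
Step 6: PC=5 exec 'SUB A, 3'. After: A=7 B=-5 C=5 D=0 ZF=0 PC=6
Step 7: PC=6 exec 'MOV D, C'. After: A=7 B=-5 C=5 D=5 ZF=0 PC=7
Step 8: PC=7 exec 'ADD C, 8'. After: A=7 B=-5 C=13 D=5 ZF=0 PC=8
Step 9: PC=8 exec 'SUB B, 4'. After: A=7 B=-9 C=13 D=5 ZF=0 PC=9
Step 10: PC=9 exec 'HALT'. After: A=7 B=-9 C=13 D=5 ZF=0 PC=9 HALTED
Total instructions executed: 10

Answer: 10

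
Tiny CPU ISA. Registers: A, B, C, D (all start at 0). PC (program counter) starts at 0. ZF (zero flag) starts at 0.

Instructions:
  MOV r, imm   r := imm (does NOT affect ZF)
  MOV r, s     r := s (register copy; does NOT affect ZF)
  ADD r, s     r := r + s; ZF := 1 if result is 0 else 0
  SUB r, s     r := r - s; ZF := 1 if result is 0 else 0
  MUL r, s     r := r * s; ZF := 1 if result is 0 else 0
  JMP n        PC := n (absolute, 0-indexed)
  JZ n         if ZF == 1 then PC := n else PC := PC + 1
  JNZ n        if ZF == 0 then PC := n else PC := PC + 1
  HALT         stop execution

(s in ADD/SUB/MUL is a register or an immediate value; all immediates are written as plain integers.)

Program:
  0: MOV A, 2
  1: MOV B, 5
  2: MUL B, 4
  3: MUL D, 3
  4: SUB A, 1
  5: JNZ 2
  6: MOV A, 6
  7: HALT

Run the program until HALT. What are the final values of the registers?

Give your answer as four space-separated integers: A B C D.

Step 1: PC=0 exec 'MOV A, 2'. After: A=2 B=0 C=0 D=0 ZF=0 PC=1
Step 2: PC=1 exec 'MOV B, 5'. After: A=2 B=5 C=0 D=0 ZF=0 PC=2
Step 3: PC=2 exec 'MUL B, 4'. After: A=2 B=20 C=0 D=0 ZF=0 PC=3
Step 4: PC=3 exec 'MUL D, 3'. After: A=2 B=20 C=0 D=0 ZF=1 PC=4
Step 5: PC=4 exec 'SUB A, 1'. After: A=1 B=20 C=0 D=0 ZF=0 PC=5
Step 6: PC=5 exec 'JNZ 2'. After: A=1 B=20 C=0 D=0 ZF=0 PC=2
Step 7: PC=2 exec 'MUL B, 4'. After: A=1 B=80 C=0 D=0 ZF=0 PC=3
Step 8: PC=3 exec 'MUL D, 3'. After: A=1 B=80 C=0 D=0 ZF=1 PC=4
Step 9: PC=4 exec 'SUB A, 1'. After: A=0 B=80 C=0 D=0 ZF=1 PC=5
Step 10: PC=5 exec 'JNZ 2'. After: A=0 B=80 C=0 D=0 ZF=1 PC=6
Step 11: PC=6 exec 'MOV A, 6'. After: A=6 B=80 C=0 D=0 ZF=1 PC=7
Step 12: PC=7 exec 'HALT'. After: A=6 B=80 C=0 D=0 ZF=1 PC=7 HALTED

Answer: 6 80 0 0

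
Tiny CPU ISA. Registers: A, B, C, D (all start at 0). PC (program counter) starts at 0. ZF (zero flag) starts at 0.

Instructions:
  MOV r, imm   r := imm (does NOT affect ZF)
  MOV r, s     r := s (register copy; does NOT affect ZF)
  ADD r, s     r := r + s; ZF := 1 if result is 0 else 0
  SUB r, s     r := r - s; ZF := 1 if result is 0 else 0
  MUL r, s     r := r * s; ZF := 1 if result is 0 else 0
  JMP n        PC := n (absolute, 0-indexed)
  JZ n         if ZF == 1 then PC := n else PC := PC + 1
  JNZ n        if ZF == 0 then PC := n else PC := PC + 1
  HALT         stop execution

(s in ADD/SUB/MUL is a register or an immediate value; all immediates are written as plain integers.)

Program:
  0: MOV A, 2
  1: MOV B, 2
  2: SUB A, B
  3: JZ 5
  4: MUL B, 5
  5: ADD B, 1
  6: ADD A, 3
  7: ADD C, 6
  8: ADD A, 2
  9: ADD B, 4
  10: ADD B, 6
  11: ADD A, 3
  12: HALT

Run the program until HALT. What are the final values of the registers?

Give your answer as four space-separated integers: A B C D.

Answer: 8 13 6 0

Derivation:
Step 1: PC=0 exec 'MOV A, 2'. After: A=2 B=0 C=0 D=0 ZF=0 PC=1
Step 2: PC=1 exec 'MOV B, 2'. After: A=2 B=2 C=0 D=0 ZF=0 PC=2
Step 3: PC=2 exec 'SUB A, B'. After: A=0 B=2 C=0 D=0 ZF=1 PC=3
Step 4: PC=3 exec 'JZ 5'. After: A=0 B=2 C=0 D=0 ZF=1 PC=5
Step 5: PC=5 exec 'ADD B, 1'. After: A=0 B=3 C=0 D=0 ZF=0 PC=6
Step 6: PC=6 exec 'ADD A, 3'. After: A=3 B=3 C=0 D=0 ZF=0 PC=7
Step 7: PC=7 exec 'ADD C, 6'. After: A=3 B=3 C=6 D=0 ZF=0 PC=8
Step 8: PC=8 exec 'ADD A, 2'. After: A=5 B=3 C=6 D=0 ZF=0 PC=9
Step 9: PC=9 exec 'ADD B, 4'. After: A=5 B=7 C=6 D=0 ZF=0 PC=10
Step 10: PC=10 exec 'ADD B, 6'. After: A=5 B=13 C=6 D=0 ZF=0 PC=11
Step 11: PC=11 exec 'ADD A, 3'. After: A=8 B=13 C=6 D=0 ZF=0 PC=12
Step 12: PC=12 exec 'HALT'. After: A=8 B=13 C=6 D=0 ZF=0 PC=12 HALTED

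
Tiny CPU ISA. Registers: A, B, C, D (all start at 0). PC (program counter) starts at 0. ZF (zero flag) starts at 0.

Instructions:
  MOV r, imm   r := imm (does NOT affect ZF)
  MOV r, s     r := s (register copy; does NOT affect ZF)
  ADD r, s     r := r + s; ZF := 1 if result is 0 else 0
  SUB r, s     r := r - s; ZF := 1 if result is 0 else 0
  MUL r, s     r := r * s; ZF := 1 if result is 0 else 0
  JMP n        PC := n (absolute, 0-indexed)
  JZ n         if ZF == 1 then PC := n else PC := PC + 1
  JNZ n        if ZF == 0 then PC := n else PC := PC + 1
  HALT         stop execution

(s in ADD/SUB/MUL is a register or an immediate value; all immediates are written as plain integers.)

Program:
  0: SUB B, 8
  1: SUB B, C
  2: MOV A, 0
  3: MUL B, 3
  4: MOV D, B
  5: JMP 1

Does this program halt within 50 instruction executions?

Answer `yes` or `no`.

Answer: no

Derivation:
Step 1: PC=0 exec 'SUB B, 8'. After: A=0 B=-8 C=0 D=0 ZF=0 PC=1
Step 2: PC=1 exec 'SUB B, C'. After: A=0 B=-8 C=0 D=0 ZF=0 PC=2
Step 3: PC=2 exec 'MOV A, 0'. After: A=0 B=-8 C=0 D=0 ZF=0 PC=3
Step 4: PC=3 exec 'MUL B, 3'. After: A=0 B=-24 C=0 D=0 ZF=0 PC=4
Step 5: PC=4 exec 'MOV D, B'. After: A=0 B=-24 C=0 D=-24 ZF=0 PC=5
Step 6: PC=5 exec 'JMP 1'. After: A=0 B=-24 C=0 D=-24 ZF=0 PC=1
Step 7: PC=1 exec 'SUB B, C'. After: A=0 B=-24 C=0 D=-24 ZF=0 PC=2
Step 8: PC=2 exec 'MOV A, 0'. After: A=0 B=-24 C=0 D=-24 ZF=0 PC=3
Step 9: PC=3 exec 'MUL B, 3'. After: A=0 B=-72 C=0 D=-24 ZF=0 PC=4
Step 10: PC=4 exec 'MOV D, B'. After: A=0 B=-72 C=0 D=-72 ZF=0 PC=5
Step 11: PC=5 exec 'JMP 1'. After: A=0 B=-72 C=0 D=-72 ZF=0 PC=1
Step 12: PC=1 exec 'SUB B, C'. After: A=0 B=-72 C=0 D=-72 ZF=0 PC=2
Step 13: PC=2 exec 'MOV A, 0'. After: A=0 B=-72 C=0 D=-72 ZF=0 PC=3
Step 14: PC=3 exec 'MUL B, 3'. After: A=0 B=-216 C=0 D=-72 ZF=0 PC=4
Step 15: PC=4 exec 'MOV D, B'. After: A=0 B=-216 C=0 D=-216 ZF=0 PC=5
After 50 steps: not halted. PC revisits the same instructions with no path to HALT; will never halt.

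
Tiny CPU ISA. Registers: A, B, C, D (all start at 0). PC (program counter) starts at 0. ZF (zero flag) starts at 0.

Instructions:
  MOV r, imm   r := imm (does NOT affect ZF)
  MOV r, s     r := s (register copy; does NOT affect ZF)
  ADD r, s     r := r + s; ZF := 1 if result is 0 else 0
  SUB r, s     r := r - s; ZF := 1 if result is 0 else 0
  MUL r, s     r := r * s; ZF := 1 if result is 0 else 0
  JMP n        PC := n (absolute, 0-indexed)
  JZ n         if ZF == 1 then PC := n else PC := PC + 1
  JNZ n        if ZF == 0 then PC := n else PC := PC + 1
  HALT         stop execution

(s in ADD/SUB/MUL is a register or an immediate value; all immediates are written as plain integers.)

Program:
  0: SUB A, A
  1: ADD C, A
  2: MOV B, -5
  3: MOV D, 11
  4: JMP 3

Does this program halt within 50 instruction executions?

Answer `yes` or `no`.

Step 1: PC=0 exec 'SUB A, A'. After: A=0 B=0 C=0 D=0 ZF=1 PC=1
Step 2: PC=1 exec 'ADD C, A'. After: A=0 B=0 C=0 D=0 ZF=1 PC=2
Step 3: PC=2 exec 'MOV B, -5'. After: A=0 B=-5 C=0 D=0 ZF=1 PC=3
Step 4: PC=3 exec 'MOV D, 11'. After: A=0 B=-5 C=0 D=11 ZF=1 PC=4
Step 5: PC=4 exec 'JMP 3'. After: A=0 B=-5 C=0 D=11 ZF=1 PC=3
Step 6: PC=3 exec 'MOV D, 11'. After: A=0 B=-5 C=0 D=11 ZF=1 PC=4
State after step 6 equals state after step 4: the program is in a cycle of length 2 and will never halt.

Answer: no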